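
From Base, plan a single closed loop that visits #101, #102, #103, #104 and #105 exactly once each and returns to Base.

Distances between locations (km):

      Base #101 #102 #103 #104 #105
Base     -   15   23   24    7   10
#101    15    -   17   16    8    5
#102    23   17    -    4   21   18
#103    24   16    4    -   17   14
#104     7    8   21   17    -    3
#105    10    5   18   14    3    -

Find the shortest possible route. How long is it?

Shortest round trip = 58 km.

There are 60 distinct closed tours to check (reversals are equivalent).
Base - #101 - #102 - #103 - #104 - #105 - Base: 15+17+4+17+3+10 = 66
Base - #101 - #102 - #103 - #105 - #104 - Base: 15+17+4+14+3+7 = 60
Base - #101 - #102 - #104 - #103 - #105 - Base: 15+17+21+17+14+10 = 94
Base - #101 - #102 - #104 - #105 - #103 - Base: 15+17+21+3+14+24 = 94
Base - #101 - #102 - #105 - #103 - #104 - Base: 15+17+18+14+17+7 = 88
Base - #101 - #102 - #105 - #104 - #103 - Base: 15+17+18+3+17+24 = 94
Base - #101 - #103 - #102 - #104 - #105 - Base: 15+16+4+21+3+10 = 69
Base - #101 - #103 - #102 - #105 - #104 - Base: 15+16+4+18+3+7 = 63
Base - #101 - #103 - #104 - #102 - #105 - Base: 15+16+17+21+18+10 = 97
Base - #101 - #103 - #104 - #105 - #102 - Base: 15+16+17+3+18+23 = 92
Base - #101 - #103 - #105 - #102 - #104 - Base: 15+16+14+18+21+7 = 91
Base - #101 - #103 - #105 - #104 - #102 - Base: 15+16+14+3+21+23 = 92
Base - #101 - #104 - #102 - #103 - #105 - Base: 15+8+21+4+14+10 = 72
Base - #101 - #104 - #102 - #105 - #103 - Base: 15+8+21+18+14+24 = 100
… (46 more)
Base - #102 - #103 - #101 - #105 - #104 - Base: 23+4+16+5+3+7 = 58  ← best
The minimum is 58.
One optimal route: Base → #102 → #103 → #101 → #105 → #104 → Base (or its reverse).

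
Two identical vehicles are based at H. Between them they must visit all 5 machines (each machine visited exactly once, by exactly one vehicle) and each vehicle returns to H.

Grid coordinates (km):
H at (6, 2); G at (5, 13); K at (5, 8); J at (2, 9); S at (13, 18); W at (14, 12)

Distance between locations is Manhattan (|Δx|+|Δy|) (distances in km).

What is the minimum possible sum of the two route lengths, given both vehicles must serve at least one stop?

Minimum combined distance: 70 km.

Try each way of splitting the stops between the two vehicles (each non-empty) and, for each split, find the best tour for each vehicle:
  {G} + {K, J, S, W}: 24 + 56 = 80
  {K} + {G, J, S, W}: 14 + 56 = 70
  {G, K} + {J, S, W}: 24 + 56 = 80
  {J} + {G, K, S, W}: 22 + 50 = 72
  {G, J} + {K, S, W}: 30 + 50 = 80
  {K, J} + {G, S, W}: 22 + 50 = 72
  … (15 splits in total)
Best: vehicle 1 H → K → H = 14; vehicle 2 H → J → G → S → W → H = 56; combined 70.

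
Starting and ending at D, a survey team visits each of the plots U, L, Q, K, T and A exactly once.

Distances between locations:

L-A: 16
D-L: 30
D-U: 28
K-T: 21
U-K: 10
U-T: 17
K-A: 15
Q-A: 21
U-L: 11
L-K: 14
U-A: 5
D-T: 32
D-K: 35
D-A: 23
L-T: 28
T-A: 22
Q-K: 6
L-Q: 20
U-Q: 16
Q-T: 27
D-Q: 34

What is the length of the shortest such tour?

There are 360 distinct closed tours to check (reversals are equivalent).
D→U→L→Q→K→T→A→D: 28+11+20+6+21+22+23 = 131
D→U→L→Q→K→A→T→D: 28+11+20+6+15+22+32 = 134
D→U→L→Q→T→K→A→D: 28+11+20+27+21+15+23 = 145
D→U→L→Q→T→A→K→D: 28+11+20+27+22+15+35 = 158
D→U→L→Q→A→K→T→D: 28+11+20+21+15+21+32 = 148
D→U→L→Q→A→T→K→D: 28+11+20+21+22+21+35 = 158
D→U→L→K→Q→T→A→D: 28+11+14+6+27+22+23 = 131
D→U→L→K→Q→A→T→D: 28+11+14+6+21+22+32 = 134
… (352 more)
D→T→Q→K→L→U→A→D: 32+27+6+14+11+5+23 = 118  ← best
The minimum is 118.
One optimal route: D → T → Q → K → L → U → A → D (or its reverse).

118 — the shortest possible round trip.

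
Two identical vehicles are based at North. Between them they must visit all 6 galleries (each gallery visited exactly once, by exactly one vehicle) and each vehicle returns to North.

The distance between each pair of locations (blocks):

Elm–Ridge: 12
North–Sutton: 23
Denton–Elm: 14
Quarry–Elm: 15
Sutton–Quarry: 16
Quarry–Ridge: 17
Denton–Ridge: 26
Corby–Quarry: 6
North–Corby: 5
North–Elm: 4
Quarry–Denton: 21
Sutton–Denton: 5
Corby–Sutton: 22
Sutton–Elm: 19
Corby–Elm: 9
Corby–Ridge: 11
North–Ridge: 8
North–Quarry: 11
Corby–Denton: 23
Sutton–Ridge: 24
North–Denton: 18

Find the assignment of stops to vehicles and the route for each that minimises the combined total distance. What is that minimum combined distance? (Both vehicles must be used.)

66 blocks — the smallest possible combined total.

Try each way of splitting the stops between the two vehicles (each non-empty) and, for each split, find the best tour for each vehicle:
  {Corby} + {Sutton, Quarry, Denton, Elm, Ridge}: 10 + 64 = 74
  {Sutton} + {Corby, Quarry, Denton, Elm, Ridge}: 46 + 64 = 110
  {Corby, Sutton} + {Quarry, Denton, Elm, Ridge}: 50 + 64 = 114
  {Quarry} + {Corby, Sutton, Denton, Elm, Ridge}: 22 + 63 = 85
  {Corby, Quarry} + {Sutton, Denton, Elm, Ridge}: 22 + 55 = 77
  {Sutton, Quarry} + {Corby, Denton, Elm, Ridge}: 50 + 60 = 110
  … (31 splits in total)
  {Corby, Sutton, Quarry, Denton, Elm} + {Ridge}: 50 + 16 = 66  ← best
Best: vehicle 1 North → Corby → Quarry → Sutton → Denton → Elm → North = 50; vehicle 2 North → Ridge → North = 16; combined 66.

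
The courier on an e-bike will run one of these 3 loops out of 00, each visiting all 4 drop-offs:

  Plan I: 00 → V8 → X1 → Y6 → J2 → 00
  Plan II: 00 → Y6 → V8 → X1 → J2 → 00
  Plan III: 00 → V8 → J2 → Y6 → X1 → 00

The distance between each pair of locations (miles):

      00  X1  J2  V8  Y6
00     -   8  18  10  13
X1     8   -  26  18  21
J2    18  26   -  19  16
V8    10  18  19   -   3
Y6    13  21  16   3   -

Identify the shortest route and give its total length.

Plan I: 10 + 18 + 21 + 16 + 18 = 83
Plan II: 13 + 3 + 18 + 26 + 18 = 78
Plan III: 10 + 19 + 16 + 21 + 8 = 74

74 miles — Plan III is the shortest.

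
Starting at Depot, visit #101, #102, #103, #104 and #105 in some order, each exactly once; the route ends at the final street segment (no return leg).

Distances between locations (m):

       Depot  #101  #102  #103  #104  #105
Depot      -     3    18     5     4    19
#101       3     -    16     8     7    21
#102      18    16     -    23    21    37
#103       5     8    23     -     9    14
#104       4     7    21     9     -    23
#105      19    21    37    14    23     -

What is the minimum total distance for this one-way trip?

There are 5! = 120 possible orderings.
Depot→#101→#102→#103→#104→#105: 3+16+23+9+23 = 74
Depot→#101→#102→#103→#105→#104: 3+16+23+14+23 = 79
Depot→#101→#102→#104→#103→#105: 3+16+21+9+14 = 63
Depot→#101→#102→#104→#105→#103: 3+16+21+23+14 = 77
Depot→#101→#102→#105→#103→#104: 3+16+37+14+9 = 79
Depot→#101→#102→#105→#104→#103: 3+16+37+23+9 = 88
Depot→#101→#103→#102→#104→#105: 3+8+23+21+23 = 78
Depot→#101→#103→#102→#105→#104: 3+8+23+37+23 = 94
Depot→#101→#103→#104→#102→#105: 3+8+9+21+37 = 78
Depot→#101→#103→#104→#105→#102: 3+8+9+23+37 = 80
Depot→#101→#103→#105→#102→#104: 3+8+14+37+21 = 83
Depot→#101→#103→#105→#104→#102: 3+8+14+23+21 = 69
Depot→#101→#104→#102→#103→#105: 3+7+21+23+14 = 68
Depot→#101→#104→#102→#105→#103: 3+7+21+37+14 = 82
… (106 more)
The minimum is 63.
One shortest path: Depot → #101 → #102 → #104 → #103 → #105.

Shortest open route: 63 m.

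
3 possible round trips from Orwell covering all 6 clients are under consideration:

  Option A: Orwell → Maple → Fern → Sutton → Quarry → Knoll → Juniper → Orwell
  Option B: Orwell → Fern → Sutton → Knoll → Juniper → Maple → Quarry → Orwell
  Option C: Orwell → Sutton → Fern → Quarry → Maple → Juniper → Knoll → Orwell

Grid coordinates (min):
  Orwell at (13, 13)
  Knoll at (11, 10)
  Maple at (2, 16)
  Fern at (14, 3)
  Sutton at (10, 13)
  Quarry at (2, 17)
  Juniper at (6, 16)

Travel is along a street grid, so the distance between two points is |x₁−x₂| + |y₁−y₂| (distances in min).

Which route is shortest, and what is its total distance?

Option A: 14 + 25 + 14 + 12 + 16 + 11 + 10 = 102
Option B: 11 + 14 + 4 + 11 + 4 + 1 + 15 = 60
Option C: 3 + 14 + 26 + 1 + 4 + 11 + 5 = 64

Shortest is Option B, total 60 min.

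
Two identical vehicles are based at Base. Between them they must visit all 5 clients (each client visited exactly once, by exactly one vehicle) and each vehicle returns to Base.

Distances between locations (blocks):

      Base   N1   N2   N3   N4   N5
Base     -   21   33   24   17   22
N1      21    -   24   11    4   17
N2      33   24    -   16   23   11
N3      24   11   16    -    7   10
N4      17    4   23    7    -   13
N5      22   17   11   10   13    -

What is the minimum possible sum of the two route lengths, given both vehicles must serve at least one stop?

Try each way of splitting the stops between the two vehicles (each non-empty) and, for each split, find the best tour for each vehicle:
  {N1} + {N2, N3, N4, N5}: 42 + 73 = 115
  {N2} + {N1, N3, N4, N5}: 66 + 64 = 130
  {N1, N2} + {N3, N4, N5}: 78 + 56 = 134
  {N3} + {N1, N2, N4, N5}: 48 + 78 = 126
  {N1, N3} + {N2, N4, N5}: 56 + 73 = 129
  {N2, N3} + {N1, N4, N5}: 73 + 60 = 133
  … (15 splits in total)
Best: vehicle 1 Base → N1 → Base = 42; vehicle 2 Base → N4 → N3 → N2 → N5 → Base = 73; combined 115.

Minimum combined distance: 115 blocks.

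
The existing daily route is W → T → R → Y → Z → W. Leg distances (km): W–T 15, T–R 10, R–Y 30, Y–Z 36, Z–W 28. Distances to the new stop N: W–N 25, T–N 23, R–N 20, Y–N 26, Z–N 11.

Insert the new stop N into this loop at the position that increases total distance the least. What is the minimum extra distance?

+1 km — insert N between Y and Z.

Insertion cost between consecutive stops i–j is d(i,N) + d(N,j) − d(i,j):
  between W and T: 25 + 23 − 15 = 33
  between T and R: 23 + 20 − 10 = 33
  between R and Y: 20 + 26 − 30 = 16
  between Y and Z: 26 + 11 − 36 = 1
  between Z and W: 11 + 25 − 28 = 8
Cheapest insertion is between Y and Z, adding 1.
New total = 119 + 1 = 120.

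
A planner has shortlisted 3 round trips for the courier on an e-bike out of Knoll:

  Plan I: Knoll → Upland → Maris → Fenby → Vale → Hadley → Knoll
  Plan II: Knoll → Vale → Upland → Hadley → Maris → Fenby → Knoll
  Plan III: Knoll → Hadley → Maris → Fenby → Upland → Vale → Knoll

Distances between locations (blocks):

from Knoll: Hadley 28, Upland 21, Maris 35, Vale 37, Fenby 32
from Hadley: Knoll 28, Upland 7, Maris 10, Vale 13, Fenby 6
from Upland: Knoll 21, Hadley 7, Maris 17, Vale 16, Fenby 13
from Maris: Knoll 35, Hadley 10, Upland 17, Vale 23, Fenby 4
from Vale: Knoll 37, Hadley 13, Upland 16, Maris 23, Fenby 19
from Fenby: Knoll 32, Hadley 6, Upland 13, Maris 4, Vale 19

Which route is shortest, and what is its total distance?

102 blocks — Plan I is the shortest.

Plan I: 21 + 17 + 4 + 19 + 13 + 28 = 102
Plan II: 37 + 16 + 7 + 10 + 4 + 32 = 106
Plan III: 28 + 10 + 4 + 13 + 16 + 37 = 108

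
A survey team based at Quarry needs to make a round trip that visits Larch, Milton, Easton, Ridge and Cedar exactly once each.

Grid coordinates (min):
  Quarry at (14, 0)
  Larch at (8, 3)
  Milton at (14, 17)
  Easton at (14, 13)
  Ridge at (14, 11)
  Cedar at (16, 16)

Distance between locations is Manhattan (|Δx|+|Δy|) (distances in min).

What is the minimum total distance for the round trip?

Quarry → Larch → Milton → Easton → Ridge → Cedar → Quarry: 9+20+4+2+7+18 = 60
Quarry → Larch → Milton → Easton → Cedar → Ridge → Quarry: 9+20+4+5+7+11 = 56
Quarry → Larch → Milton → Ridge → Easton → Cedar → Quarry: 9+20+6+2+5+18 = 60
Quarry → Larch → Milton → Ridge → Cedar → Easton → Quarry: 9+20+6+7+5+13 = 60
Quarry → Larch → Milton → Cedar → Easton → Ridge → Quarry: 9+20+3+5+2+11 = 50
Quarry → Larch → Milton → Cedar → Ridge → Easton → Quarry: 9+20+3+7+2+13 = 54
Quarry → Larch → Easton → Milton → Ridge → Cedar → Quarry: 9+16+4+6+7+18 = 60
Quarry → Larch → Easton → Milton → Cedar → Ridge → Quarry: 9+16+4+3+7+11 = 50
Quarry → Larch → Easton → Ridge → Milton → Cedar → Quarry: 9+16+2+6+3+18 = 54
Quarry → Larch → Easton → Ridge → Cedar → Milton → Quarry: 9+16+2+7+3+17 = 54
Quarry → Larch → Easton → Cedar → Milton → Ridge → Quarry: 9+16+5+3+6+11 = 50
Quarry → Larch → Easton → Cedar → Ridge → Milton → Quarry: 9+16+5+7+6+17 = 60
Quarry → Larch → Ridge → Milton → Easton → Cedar → Quarry: 9+14+6+4+5+18 = 56
Quarry → Larch → Ridge → Milton → Cedar → Easton → Quarry: 9+14+6+3+5+13 = 50
… (46 more)
The minimum is 50.
One optimal route: Quarry → Larch → Milton → Cedar → Easton → Ridge → Quarry (or its reverse).

Minimum total distance: 50 min.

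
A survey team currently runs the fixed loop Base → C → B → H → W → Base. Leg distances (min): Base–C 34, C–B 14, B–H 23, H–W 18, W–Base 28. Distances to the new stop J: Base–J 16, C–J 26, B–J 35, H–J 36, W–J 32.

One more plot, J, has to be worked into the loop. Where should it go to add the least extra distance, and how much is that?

Insertion cost between consecutive stops i–j is d(i,J) + d(J,j) − d(i,j):
  between Base and C: 16 + 26 − 34 = 8
  between C and B: 26 + 35 − 14 = 47
  between B and H: 35 + 36 − 23 = 48
  between H and W: 36 + 32 − 18 = 50
  between W and Base: 32 + 16 − 28 = 20
Cheapest insertion is between Base and C, adding 8.
New total = 117 + 8 = 125.

Adding 8 min by placing J on the Base–C leg.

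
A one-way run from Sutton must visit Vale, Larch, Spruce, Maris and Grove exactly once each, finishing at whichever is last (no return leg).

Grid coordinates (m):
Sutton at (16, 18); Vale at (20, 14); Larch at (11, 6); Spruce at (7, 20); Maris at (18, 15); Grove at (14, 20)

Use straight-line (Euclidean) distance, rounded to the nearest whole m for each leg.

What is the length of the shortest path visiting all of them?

36 m — the minimum one-way total.

There are 5! = 120 possible orderings.
Sutton - Vale - Larch - Spruce - Maris - Grove: 6+12+15+12+6 = 51
Sutton - Vale - Larch - Spruce - Grove - Maris: 6+12+15+7+6 = 46
Sutton - Vale - Larch - Maris - Spruce - Grove: 6+12+11+12+7 = 48
Sutton - Vale - Larch - Maris - Grove - Spruce: 6+12+11+6+7 = 42
Sutton - Vale - Larch - Grove - Spruce - Maris: 6+12+14+7+12 = 51
Sutton - Vale - Larch - Grove - Maris - Spruce: 6+12+14+6+12 = 50
Sutton - Vale - Spruce - Larch - Maris - Grove: 6+14+15+11+6 = 52
Sutton - Vale - Spruce - Larch - Grove - Maris: 6+14+15+14+6 = 55
Sutton - Vale - Spruce - Maris - Larch - Grove: 6+14+12+11+14 = 57
Sutton - Vale - Spruce - Maris - Grove - Larch: 6+14+12+6+14 = 52
Sutton - Vale - Spruce - Grove - Larch - Maris: 6+14+7+14+11 = 52
Sutton - Vale - Spruce - Grove - Maris - Larch: 6+14+7+6+11 = 44
Sutton - Vale - Maris - Larch - Spruce - Grove: 6+2+11+15+7 = 41
Sutton - Vale - Maris - Larch - Grove - Spruce: 6+2+11+14+7 = 40
… (106 more)
Sutton - Vale - Maris - Grove - Spruce - Larch: 6+2+6+7+15 = 36  ← best
The minimum is 36.
One shortest path: Sutton → Vale → Maris → Grove → Spruce → Larch.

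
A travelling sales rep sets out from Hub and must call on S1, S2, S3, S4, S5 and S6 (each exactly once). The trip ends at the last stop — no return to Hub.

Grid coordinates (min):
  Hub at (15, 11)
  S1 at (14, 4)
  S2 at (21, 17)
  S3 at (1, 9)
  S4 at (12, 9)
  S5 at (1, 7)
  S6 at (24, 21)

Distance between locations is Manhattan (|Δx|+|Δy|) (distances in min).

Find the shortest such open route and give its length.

Minimum one-way distance = 61 min.

There are 6! = 720 possible orderings.
Hub → S1 → S2 → S3 → S4 → S5 → S6: 8+20+28+11+13+37 = 117
Hub → S1 → S2 → S3 → S4 → S6 → S5: 8+20+28+11+24+37 = 128
Hub → S1 → S2 → S3 → S5 → S4 → S6: 8+20+28+2+13+24 = 95
Hub → S1 → S2 → S3 → S5 → S6 → S4: 8+20+28+2+37+24 = 119
Hub → S1 → S2 → S3 → S6 → S4 → S5: 8+20+28+35+24+13 = 128
Hub → S1 → S2 → S3 → S6 → S5 → S4: 8+20+28+35+37+13 = 141
Hub → S1 → S2 → S4 → S3 → S5 → S6: 8+20+17+11+2+37 = 95
Hub → S1 → S2 → S4 → S3 → S6 → S5: 8+20+17+11+35+37 = 128
… (712 more)
Hub → S1 → S5 → S3 → S4 → S2 → S6: 8+16+2+11+17+7 = 61  ← best
The minimum is 61.
One shortest path: Hub → S1 → S5 → S3 → S4 → S2 → S6.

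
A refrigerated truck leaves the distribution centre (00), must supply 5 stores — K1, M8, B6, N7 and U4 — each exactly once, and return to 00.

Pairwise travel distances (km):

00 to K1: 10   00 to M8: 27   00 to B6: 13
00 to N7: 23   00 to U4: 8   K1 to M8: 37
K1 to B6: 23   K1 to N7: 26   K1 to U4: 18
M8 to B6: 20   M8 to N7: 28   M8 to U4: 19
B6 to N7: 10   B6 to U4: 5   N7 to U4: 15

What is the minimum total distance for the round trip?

00 - K1 - M8 - B6 - N7 - U4 - 00: 10+37+20+10+15+8 = 100
00 - K1 - M8 - B6 - U4 - N7 - 00: 10+37+20+5+15+23 = 110
00 - K1 - M8 - N7 - B6 - U4 - 00: 10+37+28+10+5+8 = 98
00 - K1 - M8 - N7 - U4 - B6 - 00: 10+37+28+15+5+13 = 108
00 - K1 - M8 - U4 - B6 - N7 - 00: 10+37+19+5+10+23 = 104
00 - K1 - M8 - U4 - N7 - B6 - 00: 10+37+19+15+10+13 = 104
00 - K1 - B6 - M8 - N7 - U4 - 00: 10+23+20+28+15+8 = 104
00 - K1 - B6 - M8 - U4 - N7 - 00: 10+23+20+19+15+23 = 110
00 - K1 - B6 - N7 - M8 - U4 - 00: 10+23+10+28+19+8 = 98
00 - K1 - B6 - N7 - U4 - M8 - 00: 10+23+10+15+19+27 = 104
00 - K1 - B6 - U4 - M8 - N7 - 00: 10+23+5+19+28+23 = 108
00 - K1 - B6 - U4 - N7 - M8 - 00: 10+23+5+15+28+27 = 108
00 - K1 - N7 - M8 - B6 - U4 - 00: 10+26+28+20+5+8 = 97
00 - K1 - N7 - M8 - U4 - B6 - 00: 10+26+28+19+5+13 = 101
… (46 more)
00 - K1 - N7 - B6 - M8 - U4 - 00: 10+26+10+20+19+8 = 93  ← best
The minimum is 93.
One optimal route: 00 → K1 → N7 → B6 → M8 → U4 → 00 (or its reverse).

Shortest round trip = 93 km.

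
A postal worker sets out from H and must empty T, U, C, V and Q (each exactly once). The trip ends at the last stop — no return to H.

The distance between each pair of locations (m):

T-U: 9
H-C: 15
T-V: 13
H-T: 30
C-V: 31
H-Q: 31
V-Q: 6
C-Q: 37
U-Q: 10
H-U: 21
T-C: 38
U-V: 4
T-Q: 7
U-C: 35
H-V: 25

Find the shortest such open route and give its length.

Minimum one-way distance = 66 m.

There are 5! = 120 possible orderings.
H → T → U → C → V → Q: 30+9+35+31+6 = 111
H → T → U → C → Q → V: 30+9+35+37+6 = 117
H → T → U → V → C → Q: 30+9+4+31+37 = 111
H → T → U → V → Q → C: 30+9+4+6+37 = 86
H → T → U → Q → C → V: 30+9+10+37+31 = 117
H → T → U → Q → V → C: 30+9+10+6+31 = 86
H → T → C → U → V → Q: 30+38+35+4+6 = 113
H → T → C → U → Q → V: 30+38+35+10+6 = 119
H → T → C → V → U → Q: 30+38+31+4+10 = 113
H → T → C → V → Q → U: 30+38+31+6+10 = 115
H → T → C → Q → U → V: 30+38+37+10+4 = 119
H → T → C → Q → V → U: 30+38+37+6+4 = 115
H → T → V → U → C → Q: 30+13+4+35+37 = 119
H → T → V → U → Q → C: 30+13+4+10+37 = 94
… (106 more)
H → C → V → U → T → Q: 15+31+4+9+7 = 66  ← best
The minimum is 66.
One shortest path: H → C → V → U → T → Q.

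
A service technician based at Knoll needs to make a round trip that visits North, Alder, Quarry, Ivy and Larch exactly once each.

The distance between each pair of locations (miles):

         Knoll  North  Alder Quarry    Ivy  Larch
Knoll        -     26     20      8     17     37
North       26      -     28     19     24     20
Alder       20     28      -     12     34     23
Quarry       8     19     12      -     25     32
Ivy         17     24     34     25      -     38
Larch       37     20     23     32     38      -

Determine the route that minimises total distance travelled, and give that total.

There are 60 distinct closed tours to check (reversals are equivalent).
Knoll→North→Alder→Quarry→Ivy→Larch→Knoll: 26+28+12+25+38+37 = 166
Knoll→North→Alder→Quarry→Larch→Ivy→Knoll: 26+28+12+32+38+17 = 153
Knoll→North→Alder→Ivy→Quarry→Larch→Knoll: 26+28+34+25+32+37 = 182
Knoll→North→Alder→Ivy→Larch→Quarry→Knoll: 26+28+34+38+32+8 = 166
Knoll→North→Alder→Larch→Quarry→Ivy→Knoll: 26+28+23+32+25+17 = 151
Knoll→North→Alder→Larch→Ivy→Quarry→Knoll: 26+28+23+38+25+8 = 148
Knoll→North→Quarry→Alder→Ivy→Larch→Knoll: 26+19+12+34+38+37 = 166
Knoll→North→Quarry→Alder→Larch→Ivy→Knoll: 26+19+12+23+38+17 = 135
Knoll→North→Quarry→Ivy→Alder→Larch→Knoll: 26+19+25+34+23+37 = 164
Knoll→North→Quarry→Ivy→Larch→Alder→Knoll: 26+19+25+38+23+20 = 151
Knoll→North→Quarry→Larch→Alder→Ivy→Knoll: 26+19+32+23+34+17 = 151
Knoll→North→Quarry→Larch→Ivy→Alder→Knoll: 26+19+32+38+34+20 = 169
Knoll→North→Ivy→Alder→Quarry→Larch→Knoll: 26+24+34+12+32+37 = 165
Knoll→North→Ivy→Alder→Larch→Quarry→Knoll: 26+24+34+23+32+8 = 147
… (46 more)
Knoll→Quarry→Alder→Larch→North→Ivy→Knoll: 8+12+23+20+24+17 = 104  ← best
The minimum is 104.
One optimal route: Knoll → Quarry → Alder → Larch → North → Ivy → Knoll (or its reverse).

104 miles — the shortest possible round trip.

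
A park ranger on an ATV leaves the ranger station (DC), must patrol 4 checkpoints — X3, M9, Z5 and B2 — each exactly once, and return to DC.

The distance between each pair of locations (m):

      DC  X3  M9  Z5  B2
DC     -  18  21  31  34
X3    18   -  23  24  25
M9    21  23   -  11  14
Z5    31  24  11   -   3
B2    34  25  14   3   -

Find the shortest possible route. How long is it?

78 m — the shortest possible round trip.

DC → X3 → M9 → Z5 → B2 → DC: 18+23+11+3+34 = 89
DC → X3 → M9 → B2 → Z5 → DC: 18+23+14+3+31 = 89
DC → X3 → Z5 → M9 → B2 → DC: 18+24+11+14+34 = 101
DC → X3 → Z5 → B2 → M9 → DC: 18+24+3+14+21 = 80
DC → X3 → B2 → M9 → Z5 → DC: 18+25+14+11+31 = 99
DC → X3 → B2 → Z5 → M9 → DC: 18+25+3+11+21 = 78
DC → M9 → X3 → Z5 → B2 → DC: 21+23+24+3+34 = 105
DC → M9 → X3 → B2 → Z5 → DC: 21+23+25+3+31 = 103
DC → M9 → Z5 → X3 → B2 → DC: 21+11+24+25+34 = 115
DC → M9 → B2 → X3 → Z5 → DC: 21+14+25+24+31 = 115
DC → Z5 → X3 → M9 → B2 → DC: 31+24+23+14+34 = 126
DC → Z5 → M9 → X3 → B2 → DC: 31+11+23+25+34 = 124
The minimum is 78.
One optimal route: DC → X3 → B2 → Z5 → M9 → DC (or its reverse).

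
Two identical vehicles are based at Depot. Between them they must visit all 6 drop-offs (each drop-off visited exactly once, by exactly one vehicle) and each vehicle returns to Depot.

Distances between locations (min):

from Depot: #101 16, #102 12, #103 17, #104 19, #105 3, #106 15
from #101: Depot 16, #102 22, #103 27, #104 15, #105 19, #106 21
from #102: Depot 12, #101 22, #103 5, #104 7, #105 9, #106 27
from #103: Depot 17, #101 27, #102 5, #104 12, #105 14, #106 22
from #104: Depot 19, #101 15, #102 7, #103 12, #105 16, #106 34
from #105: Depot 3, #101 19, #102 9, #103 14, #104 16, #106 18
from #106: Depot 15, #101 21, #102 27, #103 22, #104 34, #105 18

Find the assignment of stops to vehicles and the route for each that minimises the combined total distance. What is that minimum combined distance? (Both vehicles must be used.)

Check every non-empty split of the stops between the two vehicles; for each half take its own optimal tour:
  {#101} + {#102, #103, #104, #105, #106}: 32 + 68 = 100
  {#102} + {#101, #103, #104, #105, #106}: 24 + 80 = 104
  {#101, #102} + {#103, #104, #105, #106}: 50 + 68 = 118
  {#103} + {#101, #102, #104, #105, #106}: 34 + 70 = 104
  {#101, #103} + {#102, #104, #105, #106}: 60 + 68 = 128
  {#102, #103} + {#101, #104, #105, #106}: 34 + 70 = 104
  … (31 splits in total)
  {#105} + {#101, #102, #103, #104, #106}: 6 + 80 = 86  ← best
Best: vehicle 1 Depot → #105 → Depot = 6; vehicle 2 Depot → #101 → #104 → #102 → #103 → #106 → Depot = 80; combined 86.

86 min — the smallest possible combined total.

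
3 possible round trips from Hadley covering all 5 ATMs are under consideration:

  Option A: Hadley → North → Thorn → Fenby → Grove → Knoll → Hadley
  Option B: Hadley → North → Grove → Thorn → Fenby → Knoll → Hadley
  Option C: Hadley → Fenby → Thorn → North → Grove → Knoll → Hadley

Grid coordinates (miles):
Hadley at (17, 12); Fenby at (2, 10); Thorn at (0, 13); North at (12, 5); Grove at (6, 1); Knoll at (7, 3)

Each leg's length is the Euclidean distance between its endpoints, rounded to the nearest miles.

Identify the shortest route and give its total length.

Shortest is Option A, total 52 miles.

Option A: 9 + 14 + 4 + 10 + 2 + 13 = 52
Option B: 9 + 7 + 13 + 4 + 9 + 13 = 55
Option C: 15 + 4 + 14 + 7 + 2 + 13 = 55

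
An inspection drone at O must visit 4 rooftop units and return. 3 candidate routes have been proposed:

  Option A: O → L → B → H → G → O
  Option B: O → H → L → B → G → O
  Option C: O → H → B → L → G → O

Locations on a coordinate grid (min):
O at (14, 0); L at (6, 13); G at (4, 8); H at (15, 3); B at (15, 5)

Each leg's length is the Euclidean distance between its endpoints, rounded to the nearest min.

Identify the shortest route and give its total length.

Shortest is Option C, total 35 min.

Option A: 15 + 12 + 2 + 12 + 13 = 54
Option B: 3 + 13 + 12 + 11 + 13 = 52
Option C: 3 + 2 + 12 + 5 + 13 = 35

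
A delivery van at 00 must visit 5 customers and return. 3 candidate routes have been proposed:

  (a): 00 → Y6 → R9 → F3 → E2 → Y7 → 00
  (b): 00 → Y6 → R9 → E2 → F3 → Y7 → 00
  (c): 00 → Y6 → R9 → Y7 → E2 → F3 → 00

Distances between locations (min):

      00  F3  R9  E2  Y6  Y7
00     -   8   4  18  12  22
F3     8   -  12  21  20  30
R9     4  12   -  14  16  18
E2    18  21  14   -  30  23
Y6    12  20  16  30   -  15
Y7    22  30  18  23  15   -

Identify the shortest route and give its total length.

(a): 12 + 16 + 12 + 21 + 23 + 22 = 106
(b): 12 + 16 + 14 + 21 + 30 + 22 = 115
(c): 12 + 16 + 18 + 23 + 21 + 8 = 98

Shortest is (c), total 98 min.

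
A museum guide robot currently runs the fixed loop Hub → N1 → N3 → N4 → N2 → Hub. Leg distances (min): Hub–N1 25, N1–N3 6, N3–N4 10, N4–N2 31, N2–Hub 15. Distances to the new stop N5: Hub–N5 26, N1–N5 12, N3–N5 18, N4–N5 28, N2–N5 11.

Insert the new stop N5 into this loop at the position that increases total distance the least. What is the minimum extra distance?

Insertion cost between consecutive stops i–j is d(i,N5) + d(N5,j) − d(i,j):
  between Hub and N1: 26 + 12 − 25 = 13
  between N1 and N3: 12 + 18 − 6 = 24
  between N3 and N4: 18 + 28 − 10 = 36
  between N4 and N2: 28 + 11 − 31 = 8
  between N2 and Hub: 11 + 26 − 15 = 22
Cheapest insertion is between N4 and N2, adding 8.
New total = 87 + 8 = 95.

Adding 8 min by placing N5 on the N4–N2 leg.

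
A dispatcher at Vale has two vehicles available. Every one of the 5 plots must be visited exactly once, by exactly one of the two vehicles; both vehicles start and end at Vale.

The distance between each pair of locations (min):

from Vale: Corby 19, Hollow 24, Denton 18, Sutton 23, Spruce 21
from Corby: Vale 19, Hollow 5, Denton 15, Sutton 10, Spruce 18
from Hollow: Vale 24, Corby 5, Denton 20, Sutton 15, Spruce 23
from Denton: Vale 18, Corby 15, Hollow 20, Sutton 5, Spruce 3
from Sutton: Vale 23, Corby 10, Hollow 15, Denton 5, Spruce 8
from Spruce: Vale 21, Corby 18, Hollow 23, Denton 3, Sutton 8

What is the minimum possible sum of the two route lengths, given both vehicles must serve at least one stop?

100 min — the smallest possible combined total.

Try each way of splitting the stops between the two vehicles (each non-empty) and, for each split, find the best tour for each vehicle:
  {Corby} + {Hollow, Denton, Sutton, Spruce}: 38 + 68 = 106
  {Hollow} + {Corby, Denton, Sutton, Spruce}: 48 + 58 = 106
  {Corby, Hollow} + {Denton, Sutton, Spruce}: 48 + 52 = 100
  {Denton} + {Corby, Hollow, Sutton, Spruce}: 36 + 68 = 104
  {Corby, Denton} + {Hollow, Sutton, Spruce}: 52 + 68 = 120
  {Hollow, Denton} + {Corby, Sutton, Spruce}: 62 + 58 = 120
  … (15 splits in total)
Best: vehicle 1 Vale → Corby → Hollow → Vale = 48; vehicle 2 Vale → Denton → Sutton → Spruce → Vale = 52; combined 100.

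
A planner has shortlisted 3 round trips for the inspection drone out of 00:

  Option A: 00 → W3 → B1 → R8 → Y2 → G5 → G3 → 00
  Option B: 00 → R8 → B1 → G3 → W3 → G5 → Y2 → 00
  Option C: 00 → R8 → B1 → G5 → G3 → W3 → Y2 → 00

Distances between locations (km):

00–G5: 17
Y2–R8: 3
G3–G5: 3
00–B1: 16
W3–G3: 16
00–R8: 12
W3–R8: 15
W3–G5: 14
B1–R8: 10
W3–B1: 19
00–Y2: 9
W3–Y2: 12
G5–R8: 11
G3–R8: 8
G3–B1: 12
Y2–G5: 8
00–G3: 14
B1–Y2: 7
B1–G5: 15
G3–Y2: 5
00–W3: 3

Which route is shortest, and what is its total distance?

Option A: 3 + 19 + 10 + 3 + 8 + 3 + 14 = 60
Option B: 12 + 10 + 12 + 16 + 14 + 8 + 9 = 81
Option C: 12 + 10 + 15 + 3 + 16 + 12 + 9 = 77

Shortest is Option A, total 60 km.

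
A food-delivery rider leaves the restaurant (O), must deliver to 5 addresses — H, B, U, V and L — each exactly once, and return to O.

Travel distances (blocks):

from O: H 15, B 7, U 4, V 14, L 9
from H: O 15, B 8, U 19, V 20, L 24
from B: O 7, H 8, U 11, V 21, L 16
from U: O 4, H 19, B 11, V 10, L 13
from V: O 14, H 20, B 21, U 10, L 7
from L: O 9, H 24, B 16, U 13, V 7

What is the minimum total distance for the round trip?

With 5 stops there are 5!/2 = 60 distinct round trips (a route and its reverse cost the same).
O - H - B - U - V - L - O: 15+8+11+10+7+9 = 60
O - H - B - U - L - V - O: 15+8+11+13+7+14 = 68
O - H - B - V - U - L - O: 15+8+21+10+13+9 = 76
O - H - B - V - L - U - O: 15+8+21+7+13+4 = 68
O - H - B - L - U - V - O: 15+8+16+13+10+14 = 76
O - H - B - L - V - U - O: 15+8+16+7+10+4 = 60
O - H - U - B - V - L - O: 15+19+11+21+7+9 = 82
O - H - U - B - L - V - O: 15+19+11+16+7+14 = 82
O - H - U - V - B - L - O: 15+19+10+21+16+9 = 90
O - H - U - V - L - B - O: 15+19+10+7+16+7 = 74
O - H - U - L - B - V - O: 15+19+13+16+21+14 = 98
O - H - U - L - V - B - O: 15+19+13+7+21+7 = 82
O - H - V - B - U - L - O: 15+20+21+11+13+9 = 89
O - H - V - B - L - U - O: 15+20+21+16+13+4 = 89
… (46 more)
O - B - H - V - L - U - O: 7+8+20+7+13+4 = 59  ← best
The minimum is 59.
One optimal route: O → B → H → V → L → U → O (or its reverse).

Minimum total distance: 59 blocks.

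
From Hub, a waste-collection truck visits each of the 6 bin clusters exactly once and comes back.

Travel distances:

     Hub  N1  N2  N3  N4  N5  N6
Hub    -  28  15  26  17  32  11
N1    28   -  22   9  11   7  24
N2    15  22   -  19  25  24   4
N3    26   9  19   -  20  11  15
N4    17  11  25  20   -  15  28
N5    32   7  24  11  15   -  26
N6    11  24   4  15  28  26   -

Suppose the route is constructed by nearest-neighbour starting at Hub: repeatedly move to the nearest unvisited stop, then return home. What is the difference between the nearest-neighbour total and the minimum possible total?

Excess over optimum: 2.

From Hub: N6=11, N2=15, N4=17, N3=26, N1=28, N5=32 → choose N6 (11).
From N6: N2=4, N3=15, N1=24, N5=26, N4=28 → choose N2 (4).
From N2: N3=19, N1=22, N5=24, N4=25 → choose N3 (19).
From N3: N1=9, N5=11, N4=20 → choose N1 (9).
From N1: N5=7, N4=11 → choose N5 (7).
From N5: N4=15 → choose N4 (15).
NN route Hub → N6 → N2 → N3 → N1 → N5 → N4 → Hub costs 82.
Optimal: Hub → N2 → N6 → N3 → N5 → N1 → N4 → Hub costs 80 (by enumerating all 360 distinct tours).
Excess = 82 − 80 = 2.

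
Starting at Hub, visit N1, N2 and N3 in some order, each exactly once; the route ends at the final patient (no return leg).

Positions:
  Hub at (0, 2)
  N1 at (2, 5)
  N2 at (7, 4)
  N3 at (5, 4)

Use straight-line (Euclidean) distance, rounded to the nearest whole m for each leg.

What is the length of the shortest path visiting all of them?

Minimum one-way distance = 9 m.

There are 3! = 6 possible orderings.
Hub→N1→N2→N3: 4+5+2 = 11
Hub→N1→N3→N2: 4+3+2 = 9
Hub→N2→N1→N3: 7+5+3 = 15
Hub→N2→N3→N1: 7+2+3 = 12
Hub→N3→N1→N2: 5+3+5 = 13
Hub→N3→N2→N1: 5+2+5 = 12
The minimum is 9.
One shortest path: Hub → N1 → N3 → N2.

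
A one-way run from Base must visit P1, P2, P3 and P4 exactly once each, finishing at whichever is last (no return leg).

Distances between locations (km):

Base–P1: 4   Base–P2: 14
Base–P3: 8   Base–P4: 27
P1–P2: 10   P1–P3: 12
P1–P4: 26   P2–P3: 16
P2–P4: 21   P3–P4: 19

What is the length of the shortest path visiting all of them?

49 km — the minimum one-way total.

There are 4! = 24 possible orderings.
Base - P1 - P2 - P3 - P4: 4+10+16+19 = 49
Base - P1 - P2 - P4 - P3: 4+10+21+19 = 54
Base - P1 - P3 - P2 - P4: 4+12+16+21 = 53
Base - P1 - P3 - P4 - P2: 4+12+19+21 = 56
Base - P1 - P4 - P2 - P3: 4+26+21+16 = 67
Base - P1 - P4 - P3 - P2: 4+26+19+16 = 65
Base - P2 - P1 - P3 - P4: 14+10+12+19 = 55
Base - P2 - P1 - P4 - P3: 14+10+26+19 = 69
Base - P2 - P3 - P1 - P4: 14+16+12+26 = 68
Base - P2 - P3 - P4 - P1: 14+16+19+26 = 75
Base - P2 - P4 - P1 - P3: 14+21+26+12 = 73
Base - P2 - P4 - P3 - P1: 14+21+19+12 = 66
Base - P3 - P1 - P2 - P4: 8+12+10+21 = 51
Base - P3 - P1 - P4 - P2: 8+12+26+21 = 67
… (10 more)
The minimum is 49.
One shortest path: Base → P1 → P2 → P3 → P4.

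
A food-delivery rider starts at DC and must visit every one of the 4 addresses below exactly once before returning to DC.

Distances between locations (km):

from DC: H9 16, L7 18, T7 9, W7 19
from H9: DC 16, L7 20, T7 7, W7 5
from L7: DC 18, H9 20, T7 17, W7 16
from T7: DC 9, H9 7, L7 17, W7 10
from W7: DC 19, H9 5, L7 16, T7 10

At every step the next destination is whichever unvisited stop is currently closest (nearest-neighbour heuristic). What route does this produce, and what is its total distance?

DC → [T7:9 / H9:16 / L7:18 / W7:19] → T7 (9)
T7 → [H9:7 / W7:10 / L7:17] → H9 (7)
H9 → [W7:5 / L7:20] → W7 (5)
W7 → [L7:16] → L7 (16)
Return L7→DC: 18.
Total = 9 + 7 + 5 + 16 + 18 = 55.

Total distance 55 km via the nearest-neighbour route DC → T7 → H9 → W7 → L7 → DC.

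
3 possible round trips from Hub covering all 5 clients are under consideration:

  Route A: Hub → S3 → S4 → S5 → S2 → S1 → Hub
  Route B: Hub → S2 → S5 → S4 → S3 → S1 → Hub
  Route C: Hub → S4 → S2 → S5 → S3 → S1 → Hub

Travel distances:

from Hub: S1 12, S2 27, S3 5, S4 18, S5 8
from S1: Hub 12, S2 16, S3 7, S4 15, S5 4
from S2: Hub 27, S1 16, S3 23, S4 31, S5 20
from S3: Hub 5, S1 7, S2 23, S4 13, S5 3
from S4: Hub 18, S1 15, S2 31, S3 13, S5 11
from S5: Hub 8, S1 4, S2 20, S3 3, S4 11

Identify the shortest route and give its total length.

Shortest is Route A, total 77.

Route A: 5 + 13 + 11 + 20 + 16 + 12 = 77
Route B: 27 + 20 + 11 + 13 + 7 + 12 = 90
Route C: 18 + 31 + 20 + 3 + 7 + 12 = 91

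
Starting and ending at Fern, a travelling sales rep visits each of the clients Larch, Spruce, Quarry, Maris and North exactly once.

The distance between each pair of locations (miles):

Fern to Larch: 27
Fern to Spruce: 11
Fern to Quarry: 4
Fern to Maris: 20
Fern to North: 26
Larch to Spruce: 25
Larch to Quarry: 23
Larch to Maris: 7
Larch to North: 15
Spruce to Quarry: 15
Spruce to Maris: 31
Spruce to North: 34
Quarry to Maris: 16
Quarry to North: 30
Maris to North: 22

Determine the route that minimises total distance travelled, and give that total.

Minimum total distance: 87 miles.

There are 60 distinct closed tours to check (reversals are equivalent).
Fern-Larch-Spruce-Quarry-Maris-North-Fern: 27+25+15+16+22+26 = 131
Fern-Larch-Spruce-Quarry-North-Maris-Fern: 27+25+15+30+22+20 = 139
Fern-Larch-Spruce-Maris-Quarry-North-Fern: 27+25+31+16+30+26 = 155
Fern-Larch-Spruce-Maris-North-Quarry-Fern: 27+25+31+22+30+4 = 139
Fern-Larch-Spruce-North-Quarry-Maris-Fern: 27+25+34+30+16+20 = 152
Fern-Larch-Spruce-North-Maris-Quarry-Fern: 27+25+34+22+16+4 = 128
Fern-Larch-Quarry-Spruce-Maris-North-Fern: 27+23+15+31+22+26 = 144
Fern-Larch-Quarry-Spruce-North-Maris-Fern: 27+23+15+34+22+20 = 141
Fern-Larch-Quarry-Maris-Spruce-North-Fern: 27+23+16+31+34+26 = 157
Fern-Larch-Quarry-Maris-North-Spruce-Fern: 27+23+16+22+34+11 = 133
Fern-Larch-Quarry-North-Spruce-Maris-Fern: 27+23+30+34+31+20 = 165
Fern-Larch-Quarry-North-Maris-Spruce-Fern: 27+23+30+22+31+11 = 144
Fern-Larch-Maris-Spruce-Quarry-North-Fern: 27+7+31+15+30+26 = 136
Fern-Larch-Maris-Spruce-North-Quarry-Fern: 27+7+31+34+30+4 = 133
… (46 more)
Fern-Spruce-North-Larch-Maris-Quarry-Fern: 11+34+15+7+16+4 = 87  ← best
The minimum is 87.
One optimal route: Fern → Spruce → North → Larch → Maris → Quarry → Fern (or its reverse).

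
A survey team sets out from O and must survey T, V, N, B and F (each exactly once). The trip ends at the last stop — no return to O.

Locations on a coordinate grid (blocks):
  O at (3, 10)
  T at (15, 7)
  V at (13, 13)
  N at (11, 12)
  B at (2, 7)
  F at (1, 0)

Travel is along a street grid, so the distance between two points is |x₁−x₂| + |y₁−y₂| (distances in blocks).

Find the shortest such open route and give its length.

42 blocks — the minimum one-way total.

There are 5! = 120 possible orderings.
O - T - V - N - B - F: 15+8+3+14+8 = 48
O - T - V - N - F - B: 15+8+3+22+8 = 56
O - T - V - B - N - F: 15+8+17+14+22 = 76
O - T - V - B - F - N: 15+8+17+8+22 = 70
O - T - V - F - N - B: 15+8+25+22+14 = 84
O - T - V - F - B - N: 15+8+25+8+14 = 70
O - T - N - V - B - F: 15+9+3+17+8 = 52
O - T - N - V - F - B: 15+9+3+25+8 = 60
O - T - N - B - V - F: 15+9+14+17+25 = 80
O - T - N - B - F - V: 15+9+14+8+25 = 71
O - T - N - F - V - B: 15+9+22+25+17 = 88
O - T - N - F - B - V: 15+9+22+8+17 = 71
O - T - B - V - N - F: 15+13+17+3+22 = 70
O - T - B - V - F - N: 15+13+17+25+22 = 92
… (106 more)
O - N - V - T - B - F: 10+3+8+13+8 = 42  ← best
The minimum is 42.
One shortest path: O → N → V → T → B → F.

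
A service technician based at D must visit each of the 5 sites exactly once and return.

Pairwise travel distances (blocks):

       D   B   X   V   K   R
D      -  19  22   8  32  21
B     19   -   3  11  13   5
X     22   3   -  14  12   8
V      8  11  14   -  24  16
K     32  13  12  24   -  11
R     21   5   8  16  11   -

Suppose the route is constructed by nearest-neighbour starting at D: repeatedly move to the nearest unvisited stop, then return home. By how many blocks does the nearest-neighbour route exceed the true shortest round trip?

Excess over optimum: 7 blocks.

D: V=8, B=19, R=21, X=22, K=32 ⇒ V
V: B=11, X=14, R=16, K=24 ⇒ B
B: X=3, R=5, K=13 ⇒ X
X: R=8, K=12 ⇒ R
R: K=11 ⇒ K
NN route D → V → B → X → R → K → D costs 73.
Optimal: D → V → B → X → K → R → D costs 66 (by enumerating all 60 distinct tours).
Excess = 73 − 66 = 7.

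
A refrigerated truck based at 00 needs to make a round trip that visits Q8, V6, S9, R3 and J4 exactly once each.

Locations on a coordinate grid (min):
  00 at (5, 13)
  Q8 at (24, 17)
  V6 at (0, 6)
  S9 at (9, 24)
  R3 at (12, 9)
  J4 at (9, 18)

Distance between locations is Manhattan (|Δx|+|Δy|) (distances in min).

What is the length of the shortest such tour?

84 min — the shortest possible round trip.

00 - Q8 - V6 - S9 - R3 - J4 - 00: 23+35+27+18+12+9 = 124
00 - Q8 - V6 - S9 - J4 - R3 - 00: 23+35+27+6+12+11 = 114
00 - Q8 - V6 - R3 - S9 - J4 - 00: 23+35+15+18+6+9 = 106
00 - Q8 - V6 - R3 - J4 - S9 - 00: 23+35+15+12+6+15 = 106
00 - Q8 - V6 - J4 - S9 - R3 - 00: 23+35+21+6+18+11 = 114
00 - Q8 - V6 - J4 - R3 - S9 - 00: 23+35+21+12+18+15 = 124
00 - Q8 - S9 - V6 - R3 - J4 - 00: 23+22+27+15+12+9 = 108
00 - Q8 - S9 - V6 - J4 - R3 - 00: 23+22+27+21+12+11 = 116
00 - Q8 - S9 - R3 - V6 - J4 - 00: 23+22+18+15+21+9 = 108
00 - Q8 - S9 - R3 - J4 - V6 - 00: 23+22+18+12+21+12 = 108
00 - Q8 - S9 - J4 - V6 - R3 - 00: 23+22+6+21+15+11 = 98
00 - Q8 - S9 - J4 - R3 - V6 - 00: 23+22+6+12+15+12 = 90
00 - Q8 - R3 - V6 - S9 - J4 - 00: 23+20+15+27+6+9 = 100
00 - Q8 - R3 - V6 - J4 - S9 - 00: 23+20+15+21+6+15 = 100
… (46 more)
00 - V6 - R3 - Q8 - S9 - J4 - 00: 12+15+20+22+6+9 = 84  ← best
The minimum is 84.
One optimal route: 00 → V6 → R3 → Q8 → S9 → J4 → 00 (or its reverse).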